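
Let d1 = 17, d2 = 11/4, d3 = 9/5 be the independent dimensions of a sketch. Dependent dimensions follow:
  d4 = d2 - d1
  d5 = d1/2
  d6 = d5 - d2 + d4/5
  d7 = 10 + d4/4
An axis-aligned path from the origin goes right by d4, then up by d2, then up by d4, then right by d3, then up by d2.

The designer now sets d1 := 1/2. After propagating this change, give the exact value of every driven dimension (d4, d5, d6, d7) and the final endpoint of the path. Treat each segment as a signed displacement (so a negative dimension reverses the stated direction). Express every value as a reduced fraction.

d4 = 9/4
d5 = 1/4
d6 = -41/20
d7 = 169/16
endpoint = (81/20, 31/4)

Apply edit: d1 := 1/2
  d4 = d2 - d1 = 9/4
  d5 = d1/2 = 1/4
  d6 = d5 - d2 + d4/5 = -41/20
  d7 = 10 + d4/4 = 169/16
Walk from origin (0, 0):
  seg 1: right by d4 = 9/4 → (9/4, 0)
  seg 2: up by d2 = 11/4 → (9/4, 11/4)
  seg 3: up by d4 = 9/4 → (9/4, 5)
  seg 4: right by d3 = 9/5 → (81/20, 5)
  seg 5: up by d2 = 11/4 → (81/20, 31/4)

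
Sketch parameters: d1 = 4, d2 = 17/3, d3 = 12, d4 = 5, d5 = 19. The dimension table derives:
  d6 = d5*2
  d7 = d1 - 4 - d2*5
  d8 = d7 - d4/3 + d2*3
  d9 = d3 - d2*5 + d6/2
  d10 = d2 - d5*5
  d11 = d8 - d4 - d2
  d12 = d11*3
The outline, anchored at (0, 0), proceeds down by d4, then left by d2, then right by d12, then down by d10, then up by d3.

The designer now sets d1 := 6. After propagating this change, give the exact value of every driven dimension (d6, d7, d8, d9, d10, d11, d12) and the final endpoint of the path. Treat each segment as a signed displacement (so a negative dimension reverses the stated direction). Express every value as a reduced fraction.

d6 = 38
d7 = -79/3
d8 = -11
d9 = 8/3
d10 = -268/3
d11 = -65/3
d12 = -65
endpoint = (-212/3, 289/3)

Apply edit: d1 := 6
  d6 = d5*2 = 38
  d7 = d1 - 4 - d2*5 = -79/3
  d8 = d7 - d4/3 + d2*3 = -11
  d9 = d3 - d2*5 + d6/2 = 8/3
  d10 = d2 - d5*5 = -268/3
  d11 = d8 - d4 - d2 = -65/3
  d12 = d11*3 = -65
Walk from origin (0, 0):
  seg 1: down by d4 = 5 → (0, -5)
  seg 2: left by d2 = 17/3 → (-17/3, -5)
  seg 3: right by d12 = -65 → (-212/3, -5)
  seg 4: down by d10 = -268/3 → (-212/3, 253/3)
  seg 5: up by d3 = 12 → (-212/3, 289/3)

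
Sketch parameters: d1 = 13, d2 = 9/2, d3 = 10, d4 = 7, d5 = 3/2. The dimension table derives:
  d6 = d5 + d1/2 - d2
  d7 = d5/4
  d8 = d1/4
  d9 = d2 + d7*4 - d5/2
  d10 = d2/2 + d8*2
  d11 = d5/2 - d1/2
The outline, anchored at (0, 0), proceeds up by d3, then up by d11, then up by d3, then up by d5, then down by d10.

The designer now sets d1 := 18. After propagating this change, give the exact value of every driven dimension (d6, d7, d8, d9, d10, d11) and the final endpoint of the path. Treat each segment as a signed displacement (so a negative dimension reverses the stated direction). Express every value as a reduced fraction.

Apply edit: d1 := 18
  d6 = d5 + d1/2 - d2 = 6
  d7 = d5/4 = 3/8
  d8 = d1/4 = 9/2
  d9 = d2 + d7*4 - d5/2 = 21/4
  d10 = d2/2 + d8*2 = 45/4
  d11 = d5/2 - d1/2 = -33/4
Walk from origin (0, 0):
  seg 1: up by d3 = 10 → (0, 10)
  seg 2: up by d11 = -33/4 → (0, 7/4)
  seg 3: up by d3 = 10 → (0, 47/4)
  seg 4: up by d5 = 3/2 → (0, 53/4)
  seg 5: down by d10 = 45/4 → (0, 2)

d6 = 6
d7 = 3/8
d8 = 9/2
d9 = 21/4
d10 = 45/4
d11 = -33/4
endpoint = (0, 2)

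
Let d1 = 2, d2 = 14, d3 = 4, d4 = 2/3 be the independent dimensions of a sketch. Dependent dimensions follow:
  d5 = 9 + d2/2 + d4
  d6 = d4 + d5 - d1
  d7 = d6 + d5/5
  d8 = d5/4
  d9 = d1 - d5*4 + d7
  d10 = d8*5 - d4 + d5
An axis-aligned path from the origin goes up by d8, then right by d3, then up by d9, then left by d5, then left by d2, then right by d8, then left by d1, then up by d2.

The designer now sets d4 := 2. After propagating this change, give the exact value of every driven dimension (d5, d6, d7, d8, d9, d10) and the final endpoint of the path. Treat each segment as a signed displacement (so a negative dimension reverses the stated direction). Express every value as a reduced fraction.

Apply edit: d4 := 2
  d5 = 9 + d2/2 + d4 = 18
  d6 = d4 + d5 - d1 = 18
  d7 = d6 + d5/5 = 108/5
  d8 = d5/4 = 9/2
  d9 = d1 - d5*4 + d7 = -242/5
  d10 = d8*5 - d4 + d5 = 77/2
Walk from origin (0, 0):
  seg 1: up by d8 = 9/2 → (0, 9/2)
  seg 2: right by d3 = 4 → (4, 9/2)
  seg 3: up by d9 = -242/5 → (4, -439/10)
  seg 4: left by d5 = 18 → (-14, -439/10)
  seg 5: left by d2 = 14 → (-28, -439/10)
  seg 6: right by d8 = 9/2 → (-47/2, -439/10)
  seg 7: left by d1 = 2 → (-51/2, -439/10)
  seg 8: up by d2 = 14 → (-51/2, -299/10)

d5 = 18
d6 = 18
d7 = 108/5
d8 = 9/2
d9 = -242/5
d10 = 77/2
endpoint = (-51/2, -299/10)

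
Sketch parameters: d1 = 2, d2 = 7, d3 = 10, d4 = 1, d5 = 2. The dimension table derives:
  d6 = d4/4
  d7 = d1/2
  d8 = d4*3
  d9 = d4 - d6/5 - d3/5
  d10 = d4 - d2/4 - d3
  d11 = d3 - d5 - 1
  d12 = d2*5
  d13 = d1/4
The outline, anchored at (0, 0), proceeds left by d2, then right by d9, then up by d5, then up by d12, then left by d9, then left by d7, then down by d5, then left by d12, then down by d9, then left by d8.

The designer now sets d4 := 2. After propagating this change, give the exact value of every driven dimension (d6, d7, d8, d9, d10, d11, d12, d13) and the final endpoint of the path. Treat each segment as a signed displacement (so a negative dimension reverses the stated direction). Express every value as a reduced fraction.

d6 = 1/2
d7 = 1
d8 = 6
d9 = -1/10
d10 = -39/4
d11 = 7
d12 = 35
d13 = 1/2
endpoint = (-49, 351/10)

Apply edit: d4 := 2
  d6 = d4/4 = 1/2
  d7 = d1/2 = 1
  d8 = d4*3 = 6
  d9 = d4 - d6/5 - d3/5 = -1/10
  d10 = d4 - d2/4 - d3 = -39/4
  d11 = d3 - d5 - 1 = 7
  d12 = d2*5 = 35
  d13 = d1/4 = 1/2
Walk from origin (0, 0):
  seg 1: left by d2 = 7 → (-7, 0)
  seg 2: right by d9 = -1/10 → (-71/10, 0)
  seg 3: up by d5 = 2 → (-71/10, 2)
  seg 4: up by d12 = 35 → (-71/10, 37)
  seg 5: left by d9 = -1/10 → (-7, 37)
  seg 6: left by d7 = 1 → (-8, 37)
  seg 7: down by d5 = 2 → (-8, 35)
  seg 8: left by d12 = 35 → (-43, 35)
  seg 9: down by d9 = -1/10 → (-43, 351/10)
  seg 10: left by d8 = 6 → (-49, 351/10)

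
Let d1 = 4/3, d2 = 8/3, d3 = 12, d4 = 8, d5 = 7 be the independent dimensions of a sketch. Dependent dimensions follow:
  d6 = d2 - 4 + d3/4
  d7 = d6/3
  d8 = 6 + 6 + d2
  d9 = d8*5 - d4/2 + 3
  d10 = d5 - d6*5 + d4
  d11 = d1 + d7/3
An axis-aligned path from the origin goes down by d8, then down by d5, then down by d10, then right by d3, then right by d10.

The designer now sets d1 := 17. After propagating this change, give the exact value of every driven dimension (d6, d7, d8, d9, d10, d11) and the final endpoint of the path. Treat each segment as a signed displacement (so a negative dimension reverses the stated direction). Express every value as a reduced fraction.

d6 = 5/3
d7 = 5/9
d8 = 44/3
d9 = 217/3
d10 = 20/3
d11 = 464/27
endpoint = (56/3, -85/3)

Apply edit: d1 := 17
  d6 = d2 - 4 + d3/4 = 5/3
  d7 = d6/3 = 5/9
  d8 = 6 + 6 + d2 = 44/3
  d9 = d8*5 - d4/2 + 3 = 217/3
  d10 = d5 - d6*5 + d4 = 20/3
  d11 = d1 + d7/3 = 464/27
Walk from origin (0, 0):
  seg 1: down by d8 = 44/3 → (0, -44/3)
  seg 2: down by d5 = 7 → (0, -65/3)
  seg 3: down by d10 = 20/3 → (0, -85/3)
  seg 4: right by d3 = 12 → (12, -85/3)
  seg 5: right by d10 = 20/3 → (56/3, -85/3)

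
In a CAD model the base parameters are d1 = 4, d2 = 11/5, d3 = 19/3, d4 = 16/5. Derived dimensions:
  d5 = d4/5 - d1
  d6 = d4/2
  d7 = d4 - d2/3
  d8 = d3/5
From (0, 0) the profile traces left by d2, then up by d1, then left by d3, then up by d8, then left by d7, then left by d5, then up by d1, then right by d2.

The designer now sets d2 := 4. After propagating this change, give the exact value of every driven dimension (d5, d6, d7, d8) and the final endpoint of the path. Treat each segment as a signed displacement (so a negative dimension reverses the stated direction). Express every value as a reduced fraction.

d5 = -84/25
d6 = 8/5
d7 = 28/15
d8 = 19/15
endpoint = (-121/25, 139/15)

Apply edit: d2 := 4
  d5 = d4/5 - d1 = -84/25
  d6 = d4/2 = 8/5
  d7 = d4 - d2/3 = 28/15
  d8 = d3/5 = 19/15
Walk from origin (0, 0):
  seg 1: left by d2 = 4 → (-4, 0)
  seg 2: up by d1 = 4 → (-4, 4)
  seg 3: left by d3 = 19/3 → (-31/3, 4)
  seg 4: up by d8 = 19/15 → (-31/3, 79/15)
  seg 5: left by d7 = 28/15 → (-61/5, 79/15)
  seg 6: left by d5 = -84/25 → (-221/25, 79/15)
  seg 7: up by d1 = 4 → (-221/25, 139/15)
  seg 8: right by d2 = 4 → (-121/25, 139/15)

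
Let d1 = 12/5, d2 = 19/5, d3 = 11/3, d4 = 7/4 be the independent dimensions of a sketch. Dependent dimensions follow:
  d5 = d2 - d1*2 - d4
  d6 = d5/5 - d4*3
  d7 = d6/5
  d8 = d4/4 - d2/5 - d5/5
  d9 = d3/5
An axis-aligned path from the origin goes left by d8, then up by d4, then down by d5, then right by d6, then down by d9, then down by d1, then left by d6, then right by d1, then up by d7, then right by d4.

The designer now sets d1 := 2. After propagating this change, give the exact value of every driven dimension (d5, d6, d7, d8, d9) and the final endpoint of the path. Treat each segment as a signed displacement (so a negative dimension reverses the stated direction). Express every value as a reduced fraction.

Apply edit: d1 := 2
  d5 = d2 - d1*2 - d4 = -39/20
  d6 = d5/5 - d4*3 = -141/25
  d7 = d6/5 = -141/125
  d8 = d4/4 - d2/5 - d5/5 = 27/400
  d9 = d3/5 = 11/15
Walk from origin (0, 0):
  seg 1: left by d8 = 27/400 → (-27/400, 0)
  seg 2: up by d4 = 7/4 → (-27/400, 7/4)
  seg 3: down by d5 = -39/20 → (-27/400, 37/10)
  seg 4: right by d6 = -141/25 → (-2283/400, 37/10)
  seg 5: down by d9 = 11/15 → (-2283/400, 89/30)
  seg 6: down by d1 = 2 → (-2283/400, 29/30)
  seg 7: left by d6 = -141/25 → (-27/400, 29/30)
  seg 8: right by d1 = 2 → (773/400, 29/30)
  seg 9: up by d7 = -141/125 → (773/400, -121/750)
  seg 10: right by d4 = 7/4 → (1473/400, -121/750)

d5 = -39/20
d6 = -141/25
d7 = -141/125
d8 = 27/400
d9 = 11/15
endpoint = (1473/400, -121/750)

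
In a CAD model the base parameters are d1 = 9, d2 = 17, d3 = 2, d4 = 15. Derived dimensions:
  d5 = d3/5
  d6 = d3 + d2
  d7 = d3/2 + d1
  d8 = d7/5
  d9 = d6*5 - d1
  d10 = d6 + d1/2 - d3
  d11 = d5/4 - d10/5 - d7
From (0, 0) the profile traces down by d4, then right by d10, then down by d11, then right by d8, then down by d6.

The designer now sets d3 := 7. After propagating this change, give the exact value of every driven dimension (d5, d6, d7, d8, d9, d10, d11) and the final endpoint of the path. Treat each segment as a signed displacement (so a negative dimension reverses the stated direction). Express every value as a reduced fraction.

d5 = 7/5
d6 = 24
d7 = 25/2
d8 = 5/2
d9 = 111
d10 = 43/2
d11 = -329/20
endpoint = (24, -451/20)

Apply edit: d3 := 7
  d5 = d3/5 = 7/5
  d6 = d3 + d2 = 24
  d7 = d3/2 + d1 = 25/2
  d8 = d7/5 = 5/2
  d9 = d6*5 - d1 = 111
  d10 = d6 + d1/2 - d3 = 43/2
  d11 = d5/4 - d10/5 - d7 = -329/20
Walk from origin (0, 0):
  seg 1: down by d4 = 15 → (0, -15)
  seg 2: right by d10 = 43/2 → (43/2, -15)
  seg 3: down by d11 = -329/20 → (43/2, 29/20)
  seg 4: right by d8 = 5/2 → (24, 29/20)
  seg 5: down by d6 = 24 → (24, -451/20)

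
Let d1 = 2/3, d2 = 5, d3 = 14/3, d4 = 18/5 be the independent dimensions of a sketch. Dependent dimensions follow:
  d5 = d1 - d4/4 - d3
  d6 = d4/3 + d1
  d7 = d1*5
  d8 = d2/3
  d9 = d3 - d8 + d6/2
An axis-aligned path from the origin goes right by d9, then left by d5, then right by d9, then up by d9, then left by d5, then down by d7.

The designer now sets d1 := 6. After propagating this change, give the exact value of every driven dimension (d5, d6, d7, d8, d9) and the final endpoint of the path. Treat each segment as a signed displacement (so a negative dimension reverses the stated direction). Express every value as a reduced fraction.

d5 = 13/30
d6 = 36/5
d7 = 30
d8 = 5/3
d9 = 33/5
endpoint = (37/3, -117/5)

Apply edit: d1 := 6
  d5 = d1 - d4/4 - d3 = 13/30
  d6 = d4/3 + d1 = 36/5
  d7 = d1*5 = 30
  d8 = d2/3 = 5/3
  d9 = d3 - d8 + d6/2 = 33/5
Walk from origin (0, 0):
  seg 1: right by d9 = 33/5 → (33/5, 0)
  seg 2: left by d5 = 13/30 → (37/6, 0)
  seg 3: right by d9 = 33/5 → (383/30, 0)
  seg 4: up by d9 = 33/5 → (383/30, 33/5)
  seg 5: left by d5 = 13/30 → (37/3, 33/5)
  seg 6: down by d7 = 30 → (37/3, -117/5)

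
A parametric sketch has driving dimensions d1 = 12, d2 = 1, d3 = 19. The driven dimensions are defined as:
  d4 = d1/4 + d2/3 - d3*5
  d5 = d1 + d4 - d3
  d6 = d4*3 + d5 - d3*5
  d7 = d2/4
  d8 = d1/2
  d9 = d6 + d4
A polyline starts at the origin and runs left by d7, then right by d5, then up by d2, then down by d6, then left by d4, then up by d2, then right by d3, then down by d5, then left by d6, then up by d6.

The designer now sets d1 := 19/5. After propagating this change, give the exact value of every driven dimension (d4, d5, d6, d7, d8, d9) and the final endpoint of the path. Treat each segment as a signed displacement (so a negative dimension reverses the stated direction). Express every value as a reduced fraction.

Apply edit: d1 := 19/5
  d4 = d1/4 + d2/3 - d3*5 = -5623/60
  d5 = d1 + d4 - d3 = -1307/12
  d6 = d4*3 + d5 - d3*5 = -7276/15
  d7 = d2/4 = 1/4
  d8 = d1/2 = 19/10
  d9 = d6 + d4 = -34727/60
Walk from origin (0, 0):
  seg 1: left by d7 = 1/4 → (-1/4, 0)
  seg 2: right by d5 = -1307/12 → (-655/6, 0)
  seg 3: up by d2 = 1 → (-655/6, 1)
  seg 4: down by d6 = -7276/15 → (-655/6, 7291/15)
  seg 5: left by d4 = -5623/60 → (-309/20, 7291/15)
  seg 6: up by d2 = 1 → (-309/20, 7306/15)
  seg 7: right by d3 = 19 → (71/20, 7306/15)
  seg 8: down by d5 = -1307/12 → (71/20, 35759/60)
  seg 9: left by d6 = -7276/15 → (29317/60, 35759/60)
  seg 10: up by d6 = -7276/15 → (29317/60, 1331/12)

d4 = -5623/60
d5 = -1307/12
d6 = -7276/15
d7 = 1/4
d8 = 19/10
d9 = -34727/60
endpoint = (29317/60, 1331/12)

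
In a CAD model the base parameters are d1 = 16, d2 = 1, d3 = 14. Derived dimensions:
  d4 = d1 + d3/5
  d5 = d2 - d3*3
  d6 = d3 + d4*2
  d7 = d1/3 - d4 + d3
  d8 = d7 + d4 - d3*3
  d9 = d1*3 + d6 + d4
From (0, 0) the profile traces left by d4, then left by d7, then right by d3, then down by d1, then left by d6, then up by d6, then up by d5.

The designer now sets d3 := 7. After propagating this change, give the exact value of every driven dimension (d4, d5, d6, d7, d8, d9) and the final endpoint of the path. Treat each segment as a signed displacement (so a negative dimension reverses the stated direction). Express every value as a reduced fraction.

Apply edit: d3 := 7
  d4 = d1 + d3/5 = 87/5
  d5 = d2 - d3*3 = -20
  d6 = d3 + d4*2 = 209/5
  d7 = d1/3 - d4 + d3 = -76/15
  d8 = d7 + d4 - d3*3 = -26/3
  d9 = d1*3 + d6 + d4 = 536/5
Walk from origin (0, 0):
  seg 1: left by d4 = 87/5 → (-87/5, 0)
  seg 2: left by d7 = -76/15 → (-37/3, 0)
  seg 3: right by d3 = 7 → (-16/3, 0)
  seg 4: down by d1 = 16 → (-16/3, -16)
  seg 5: left by d6 = 209/5 → (-707/15, -16)
  seg 6: up by d6 = 209/5 → (-707/15, 129/5)
  seg 7: up by d5 = -20 → (-707/15, 29/5)

d4 = 87/5
d5 = -20
d6 = 209/5
d7 = -76/15
d8 = -26/3
d9 = 536/5
endpoint = (-707/15, 29/5)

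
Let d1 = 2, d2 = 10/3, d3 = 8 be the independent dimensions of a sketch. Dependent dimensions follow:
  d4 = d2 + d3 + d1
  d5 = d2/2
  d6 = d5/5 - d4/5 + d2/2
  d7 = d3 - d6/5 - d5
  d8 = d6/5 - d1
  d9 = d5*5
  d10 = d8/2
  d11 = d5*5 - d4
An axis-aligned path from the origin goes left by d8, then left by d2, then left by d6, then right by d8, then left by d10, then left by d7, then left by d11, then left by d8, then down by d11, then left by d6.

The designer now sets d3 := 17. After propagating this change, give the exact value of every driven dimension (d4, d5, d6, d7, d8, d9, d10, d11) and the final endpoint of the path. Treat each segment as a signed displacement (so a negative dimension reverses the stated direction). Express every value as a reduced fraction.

Apply edit: d3 := 17
  d4 = d2 + d3 + d1 = 67/3
  d5 = d2/2 = 5/3
  d6 = d5/5 - d4/5 + d2/2 = -37/15
  d7 = d3 - d6/5 - d5 = 1187/75
  d8 = d6/5 - d1 = -187/75
  d9 = d5*5 = 25/3
  d10 = d8/2 = -187/150
  d11 = d5*5 - d4 = -14
Walk from origin (0, 0):
  seg 1: left by d8 = -187/75 → (187/75, 0)
  seg 2: left by d2 = 10/3 → (-21/25, 0)
  seg 3: left by d6 = -37/15 → (122/75, 0)
  seg 4: right by d8 = -187/75 → (-13/15, 0)
  seg 5: left by d10 = -187/150 → (19/50, 0)
  seg 6: left by d7 = 1187/75 → (-2317/150, 0)
  seg 7: left by d11 = -14 → (-217/150, 0)
  seg 8: left by d8 = -187/75 → (157/150, 0)
  seg 9: down by d11 = -14 → (157/150, 14)
  seg 10: left by d6 = -37/15 → (527/150, 14)

d4 = 67/3
d5 = 5/3
d6 = -37/15
d7 = 1187/75
d8 = -187/75
d9 = 25/3
d10 = -187/150
d11 = -14
endpoint = (527/150, 14)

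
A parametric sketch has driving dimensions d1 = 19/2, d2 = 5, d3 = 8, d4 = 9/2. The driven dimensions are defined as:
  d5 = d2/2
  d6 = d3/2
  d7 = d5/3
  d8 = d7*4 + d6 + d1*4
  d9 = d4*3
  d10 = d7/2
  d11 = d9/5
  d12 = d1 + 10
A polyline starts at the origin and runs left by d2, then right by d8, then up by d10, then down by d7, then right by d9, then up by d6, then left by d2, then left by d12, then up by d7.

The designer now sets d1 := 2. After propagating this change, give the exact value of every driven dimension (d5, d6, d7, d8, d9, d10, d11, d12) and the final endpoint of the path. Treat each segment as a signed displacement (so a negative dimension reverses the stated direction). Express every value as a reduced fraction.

Apply edit: d1 := 2
  d5 = d2/2 = 5/2
  d6 = d3/2 = 4
  d7 = d5/3 = 5/6
  d8 = d7*4 + d6 + d1*4 = 46/3
  d9 = d4*3 = 27/2
  d10 = d7/2 = 5/12
  d11 = d9/5 = 27/10
  d12 = d1 + 10 = 12
Walk from origin (0, 0):
  seg 1: left by d2 = 5 → (-5, 0)
  seg 2: right by d8 = 46/3 → (31/3, 0)
  seg 3: up by d10 = 5/12 → (31/3, 5/12)
  seg 4: down by d7 = 5/6 → (31/3, -5/12)
  seg 5: right by d9 = 27/2 → (143/6, -5/12)
  seg 6: up by d6 = 4 → (143/6, 43/12)
  seg 7: left by d2 = 5 → (113/6, 43/12)
  seg 8: left by d12 = 12 → (41/6, 43/12)
  seg 9: up by d7 = 5/6 → (41/6, 53/12)

d5 = 5/2
d6 = 4
d7 = 5/6
d8 = 46/3
d9 = 27/2
d10 = 5/12
d11 = 27/10
d12 = 12
endpoint = (41/6, 53/12)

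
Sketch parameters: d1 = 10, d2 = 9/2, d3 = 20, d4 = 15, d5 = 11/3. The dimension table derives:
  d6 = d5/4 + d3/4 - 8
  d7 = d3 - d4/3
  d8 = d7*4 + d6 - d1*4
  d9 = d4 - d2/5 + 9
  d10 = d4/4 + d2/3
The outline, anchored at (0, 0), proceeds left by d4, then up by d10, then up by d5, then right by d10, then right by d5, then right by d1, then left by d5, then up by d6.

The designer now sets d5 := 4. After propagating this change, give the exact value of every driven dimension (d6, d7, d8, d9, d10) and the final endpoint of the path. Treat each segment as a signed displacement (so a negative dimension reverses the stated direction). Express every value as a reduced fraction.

Apply edit: d5 := 4
  d6 = d5/4 + d3/4 - 8 = -2
  d7 = d3 - d4/3 = 15
  d8 = d7*4 + d6 - d1*4 = 18
  d9 = d4 - d2/5 + 9 = 231/10
  d10 = d4/4 + d2/3 = 21/4
Walk from origin (0, 0):
  seg 1: left by d4 = 15 → (-15, 0)
  seg 2: up by d10 = 21/4 → (-15, 21/4)
  seg 3: up by d5 = 4 → (-15, 37/4)
  seg 4: right by d10 = 21/4 → (-39/4, 37/4)
  seg 5: right by d5 = 4 → (-23/4, 37/4)
  seg 6: right by d1 = 10 → (17/4, 37/4)
  seg 7: left by d5 = 4 → (1/4, 37/4)
  seg 8: up by d6 = -2 → (1/4, 29/4)

d6 = -2
d7 = 15
d8 = 18
d9 = 231/10
d10 = 21/4
endpoint = (1/4, 29/4)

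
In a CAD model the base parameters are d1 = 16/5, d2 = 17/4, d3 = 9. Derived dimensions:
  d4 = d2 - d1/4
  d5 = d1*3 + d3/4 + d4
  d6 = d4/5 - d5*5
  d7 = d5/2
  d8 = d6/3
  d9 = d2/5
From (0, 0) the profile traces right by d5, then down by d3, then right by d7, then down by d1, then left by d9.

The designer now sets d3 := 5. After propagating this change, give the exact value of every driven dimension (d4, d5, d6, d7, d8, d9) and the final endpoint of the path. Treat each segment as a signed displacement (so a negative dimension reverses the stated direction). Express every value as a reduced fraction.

d4 = 69/20
d5 = 143/10
d6 = -7081/100
d7 = 143/20
d8 = -7081/300
d9 = 17/20
endpoint = (103/5, -41/5)

Apply edit: d3 := 5
  d4 = d2 - d1/4 = 69/20
  d5 = d1*3 + d3/4 + d4 = 143/10
  d6 = d4/5 - d5*5 = -7081/100
  d7 = d5/2 = 143/20
  d8 = d6/3 = -7081/300
  d9 = d2/5 = 17/20
Walk from origin (0, 0):
  seg 1: right by d5 = 143/10 → (143/10, 0)
  seg 2: down by d3 = 5 → (143/10, -5)
  seg 3: right by d7 = 143/20 → (429/20, -5)
  seg 4: down by d1 = 16/5 → (429/20, -41/5)
  seg 5: left by d9 = 17/20 → (103/5, -41/5)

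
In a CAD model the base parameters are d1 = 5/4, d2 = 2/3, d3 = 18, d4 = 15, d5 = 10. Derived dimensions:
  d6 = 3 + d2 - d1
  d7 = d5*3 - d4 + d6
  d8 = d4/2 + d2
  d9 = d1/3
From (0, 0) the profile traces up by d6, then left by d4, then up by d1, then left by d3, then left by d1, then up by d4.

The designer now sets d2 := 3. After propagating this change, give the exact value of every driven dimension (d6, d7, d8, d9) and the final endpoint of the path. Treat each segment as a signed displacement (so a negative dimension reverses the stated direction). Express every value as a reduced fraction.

Apply edit: d2 := 3
  d6 = 3 + d2 - d1 = 19/4
  d7 = d5*3 - d4 + d6 = 79/4
  d8 = d4/2 + d2 = 21/2
  d9 = d1/3 = 5/12
Walk from origin (0, 0):
  seg 1: up by d6 = 19/4 → (0, 19/4)
  seg 2: left by d4 = 15 → (-15, 19/4)
  seg 3: up by d1 = 5/4 → (-15, 6)
  seg 4: left by d3 = 18 → (-33, 6)
  seg 5: left by d1 = 5/4 → (-137/4, 6)
  seg 6: up by d4 = 15 → (-137/4, 21)

d6 = 19/4
d7 = 79/4
d8 = 21/2
d9 = 5/12
endpoint = (-137/4, 21)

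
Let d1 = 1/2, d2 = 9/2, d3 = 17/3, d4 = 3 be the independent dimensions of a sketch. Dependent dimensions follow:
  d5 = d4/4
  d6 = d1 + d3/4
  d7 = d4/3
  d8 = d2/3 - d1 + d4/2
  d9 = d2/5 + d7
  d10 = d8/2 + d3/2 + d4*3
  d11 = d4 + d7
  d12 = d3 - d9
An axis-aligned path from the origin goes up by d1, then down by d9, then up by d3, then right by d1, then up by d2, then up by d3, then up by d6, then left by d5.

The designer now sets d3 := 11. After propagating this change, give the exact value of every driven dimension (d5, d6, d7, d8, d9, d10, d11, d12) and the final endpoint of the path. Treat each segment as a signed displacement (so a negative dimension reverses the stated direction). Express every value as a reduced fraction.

Apply edit: d3 := 11
  d5 = d4/4 = 3/4
  d6 = d1 + d3/4 = 13/4
  d7 = d4/3 = 1
  d8 = d2/3 - d1 + d4/2 = 5/2
  d9 = d2/5 + d7 = 19/10
  d10 = d8/2 + d3/2 + d4*3 = 63/4
  d11 = d4 + d7 = 4
  d12 = d3 - d9 = 91/10
Walk from origin (0, 0):
  seg 1: up by d1 = 1/2 → (0, 1/2)
  seg 2: down by d9 = 19/10 → (0, -7/5)
  seg 3: up by d3 = 11 → (0, 48/5)
  seg 4: right by d1 = 1/2 → (1/2, 48/5)
  seg 5: up by d2 = 9/2 → (1/2, 141/10)
  seg 6: up by d3 = 11 → (1/2, 251/10)
  seg 7: up by d6 = 13/4 → (1/2, 567/20)
  seg 8: left by d5 = 3/4 → (-1/4, 567/20)

d5 = 3/4
d6 = 13/4
d7 = 1
d8 = 5/2
d9 = 19/10
d10 = 63/4
d11 = 4
d12 = 91/10
endpoint = (-1/4, 567/20)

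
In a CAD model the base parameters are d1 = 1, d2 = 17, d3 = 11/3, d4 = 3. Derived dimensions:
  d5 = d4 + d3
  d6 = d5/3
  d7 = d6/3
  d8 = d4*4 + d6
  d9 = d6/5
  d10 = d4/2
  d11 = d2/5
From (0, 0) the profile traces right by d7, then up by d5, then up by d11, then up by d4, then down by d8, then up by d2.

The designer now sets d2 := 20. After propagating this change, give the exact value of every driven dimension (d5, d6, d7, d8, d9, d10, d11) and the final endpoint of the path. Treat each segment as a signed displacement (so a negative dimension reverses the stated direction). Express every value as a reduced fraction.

Apply edit: d2 := 20
  d5 = d4 + d3 = 20/3
  d6 = d5/3 = 20/9
  d7 = d6/3 = 20/27
  d8 = d4*4 + d6 = 128/9
  d9 = d6/5 = 4/9
  d10 = d4/2 = 3/2
  d11 = d2/5 = 4
Walk from origin (0, 0):
  seg 1: right by d7 = 20/27 → (20/27, 0)
  seg 2: up by d5 = 20/3 → (20/27, 20/3)
  seg 3: up by d11 = 4 → (20/27, 32/3)
  seg 4: up by d4 = 3 → (20/27, 41/3)
  seg 5: down by d8 = 128/9 → (20/27, -5/9)
  seg 6: up by d2 = 20 → (20/27, 175/9)

d5 = 20/3
d6 = 20/9
d7 = 20/27
d8 = 128/9
d9 = 4/9
d10 = 3/2
d11 = 4
endpoint = (20/27, 175/9)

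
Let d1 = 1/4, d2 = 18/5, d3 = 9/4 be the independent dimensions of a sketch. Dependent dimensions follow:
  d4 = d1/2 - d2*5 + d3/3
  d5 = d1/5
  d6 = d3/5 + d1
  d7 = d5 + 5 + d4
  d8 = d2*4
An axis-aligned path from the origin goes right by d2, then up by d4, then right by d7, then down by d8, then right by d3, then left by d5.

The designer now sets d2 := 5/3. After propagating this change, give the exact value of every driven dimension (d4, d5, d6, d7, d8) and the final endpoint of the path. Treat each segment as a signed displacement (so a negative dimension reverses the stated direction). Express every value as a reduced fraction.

Apply edit: d2 := 5/3
  d4 = d1/2 - d2*5 + d3/3 = -179/24
  d5 = d1/5 = 1/20
  d6 = d3/5 + d1 = 7/10
  d7 = d5 + 5 + d4 = -289/120
  d8 = d2*4 = 20/3
Walk from origin (0, 0):
  seg 1: right by d2 = 5/3 → (5/3, 0)
  seg 2: up by d4 = -179/24 → (5/3, -179/24)
  seg 3: right by d7 = -289/120 → (-89/120, -179/24)
  seg 4: down by d8 = 20/3 → (-89/120, -113/8)
  seg 5: right by d3 = 9/4 → (181/120, -113/8)
  seg 6: left by d5 = 1/20 → (35/24, -113/8)

d4 = -179/24
d5 = 1/20
d6 = 7/10
d7 = -289/120
d8 = 20/3
endpoint = (35/24, -113/8)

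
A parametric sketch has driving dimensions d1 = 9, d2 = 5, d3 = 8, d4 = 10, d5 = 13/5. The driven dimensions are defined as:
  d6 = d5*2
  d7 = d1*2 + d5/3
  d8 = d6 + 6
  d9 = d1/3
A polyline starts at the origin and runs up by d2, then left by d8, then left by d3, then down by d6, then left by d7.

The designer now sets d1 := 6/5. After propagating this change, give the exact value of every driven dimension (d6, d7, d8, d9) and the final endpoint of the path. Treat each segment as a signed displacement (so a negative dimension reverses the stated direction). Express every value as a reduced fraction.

Apply edit: d1 := 6/5
  d6 = d5*2 = 26/5
  d7 = d1*2 + d5/3 = 49/15
  d8 = d6 + 6 = 56/5
  d9 = d1/3 = 2/5
Walk from origin (0, 0):
  seg 1: up by d2 = 5 → (0, 5)
  seg 2: left by d8 = 56/5 → (-56/5, 5)
  seg 3: left by d3 = 8 → (-96/5, 5)
  seg 4: down by d6 = 26/5 → (-96/5, -1/5)
  seg 5: left by d7 = 49/15 → (-337/15, -1/5)

d6 = 26/5
d7 = 49/15
d8 = 56/5
d9 = 2/5
endpoint = (-337/15, -1/5)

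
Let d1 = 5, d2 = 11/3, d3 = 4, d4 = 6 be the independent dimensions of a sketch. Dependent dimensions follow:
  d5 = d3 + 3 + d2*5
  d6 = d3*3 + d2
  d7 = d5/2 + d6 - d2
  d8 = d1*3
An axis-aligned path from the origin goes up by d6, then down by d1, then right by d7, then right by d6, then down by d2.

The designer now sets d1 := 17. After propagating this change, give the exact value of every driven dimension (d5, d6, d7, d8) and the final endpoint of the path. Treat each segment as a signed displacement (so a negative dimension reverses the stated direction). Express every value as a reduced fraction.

d5 = 76/3
d6 = 47/3
d7 = 74/3
d8 = 51
endpoint = (121/3, -5)

Apply edit: d1 := 17
  d5 = d3 + 3 + d2*5 = 76/3
  d6 = d3*3 + d2 = 47/3
  d7 = d5/2 + d6 - d2 = 74/3
  d8 = d1*3 = 51
Walk from origin (0, 0):
  seg 1: up by d6 = 47/3 → (0, 47/3)
  seg 2: down by d1 = 17 → (0, -4/3)
  seg 3: right by d7 = 74/3 → (74/3, -4/3)
  seg 4: right by d6 = 47/3 → (121/3, -4/3)
  seg 5: down by d2 = 11/3 → (121/3, -5)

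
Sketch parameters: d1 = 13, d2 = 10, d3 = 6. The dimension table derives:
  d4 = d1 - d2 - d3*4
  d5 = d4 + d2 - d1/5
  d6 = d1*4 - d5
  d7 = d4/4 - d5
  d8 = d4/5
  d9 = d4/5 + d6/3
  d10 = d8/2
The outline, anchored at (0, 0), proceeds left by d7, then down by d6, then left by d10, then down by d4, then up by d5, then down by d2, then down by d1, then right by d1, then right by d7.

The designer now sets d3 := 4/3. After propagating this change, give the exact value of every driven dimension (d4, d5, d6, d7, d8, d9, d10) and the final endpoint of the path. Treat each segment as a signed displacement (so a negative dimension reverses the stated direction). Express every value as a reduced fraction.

Apply edit: d3 := 4/3
  d4 = d1 - d2 - d3*4 = -7/3
  d5 = d4 + d2 - d1/5 = 76/15
  d6 = d1*4 - d5 = 704/15
  d7 = d4/4 - d5 = -113/20
  d8 = d4/5 = -7/15
  d9 = d4/5 + d6/3 = 683/45
  d10 = d8/2 = -7/30
Walk from origin (0, 0):
  seg 1: left by d7 = -113/20 → (113/20, 0)
  seg 2: down by d6 = 704/15 → (113/20, -704/15)
  seg 3: left by d10 = -7/30 → (353/60, -704/15)
  seg 4: down by d4 = -7/3 → (353/60, -223/5)
  seg 5: up by d5 = 76/15 → (353/60, -593/15)
  seg 6: down by d2 = 10 → (353/60, -743/15)
  seg 7: down by d1 = 13 → (353/60, -938/15)
  seg 8: right by d1 = 13 → (1133/60, -938/15)
  seg 9: right by d7 = -113/20 → (397/30, -938/15)

d4 = -7/3
d5 = 76/15
d6 = 704/15
d7 = -113/20
d8 = -7/15
d9 = 683/45
d10 = -7/30
endpoint = (397/30, -938/15)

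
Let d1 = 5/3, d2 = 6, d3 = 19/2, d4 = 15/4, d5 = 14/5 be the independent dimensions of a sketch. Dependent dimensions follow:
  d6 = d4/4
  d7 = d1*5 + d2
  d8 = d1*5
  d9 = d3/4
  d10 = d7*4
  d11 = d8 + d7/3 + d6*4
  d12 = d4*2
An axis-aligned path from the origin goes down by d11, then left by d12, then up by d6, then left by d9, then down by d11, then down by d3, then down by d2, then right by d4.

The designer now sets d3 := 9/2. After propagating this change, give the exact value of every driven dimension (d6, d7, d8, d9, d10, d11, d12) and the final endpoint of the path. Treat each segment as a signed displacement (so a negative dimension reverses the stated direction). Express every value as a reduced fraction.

Apply edit: d3 := 9/2
  d6 = d4/4 = 15/16
  d7 = d1*5 + d2 = 43/3
  d8 = d1*5 = 25/3
  d9 = d3/4 = 9/8
  d10 = d7*4 = 172/3
  d11 = d8 + d7/3 + d6*4 = 607/36
  d12 = d4*2 = 15/2
Walk from origin (0, 0):
  seg 1: down by d11 = 607/36 → (0, -607/36)
  seg 2: left by d12 = 15/2 → (-15/2, -607/36)
  seg 3: up by d6 = 15/16 → (-15/2, -2293/144)
  seg 4: left by d9 = 9/8 → (-69/8, -2293/144)
  seg 5: down by d11 = 607/36 → (-69/8, -4721/144)
  seg 6: down by d3 = 9/2 → (-69/8, -5369/144)
  seg 7: down by d2 = 6 → (-69/8, -6233/144)
  seg 8: right by d4 = 15/4 → (-39/8, -6233/144)

d6 = 15/16
d7 = 43/3
d8 = 25/3
d9 = 9/8
d10 = 172/3
d11 = 607/36
d12 = 15/2
endpoint = (-39/8, -6233/144)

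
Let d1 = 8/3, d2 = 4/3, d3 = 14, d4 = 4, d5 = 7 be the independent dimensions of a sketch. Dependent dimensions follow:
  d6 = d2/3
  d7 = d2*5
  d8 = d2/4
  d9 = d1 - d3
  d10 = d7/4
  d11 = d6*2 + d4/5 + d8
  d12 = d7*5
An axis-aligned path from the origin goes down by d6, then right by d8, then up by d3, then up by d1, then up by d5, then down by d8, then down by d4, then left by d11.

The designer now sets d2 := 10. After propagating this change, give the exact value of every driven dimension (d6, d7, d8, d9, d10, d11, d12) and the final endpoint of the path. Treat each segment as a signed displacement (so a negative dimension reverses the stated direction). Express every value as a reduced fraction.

Apply edit: d2 := 10
  d6 = d2/3 = 10/3
  d7 = d2*5 = 50
  d8 = d2/4 = 5/2
  d9 = d1 - d3 = -34/3
  d10 = d7/4 = 25/2
  d11 = d6*2 + d4/5 + d8 = 299/30
  d12 = d7*5 = 250
Walk from origin (0, 0):
  seg 1: down by d6 = 10/3 → (0, -10/3)
  seg 2: right by d8 = 5/2 → (5/2, -10/3)
  seg 3: up by d3 = 14 → (5/2, 32/3)
  seg 4: up by d1 = 8/3 → (5/2, 40/3)
  seg 5: up by d5 = 7 → (5/2, 61/3)
  seg 6: down by d8 = 5/2 → (5/2, 107/6)
  seg 7: down by d4 = 4 → (5/2, 83/6)
  seg 8: left by d11 = 299/30 → (-112/15, 83/6)

d6 = 10/3
d7 = 50
d8 = 5/2
d9 = -34/3
d10 = 25/2
d11 = 299/30
d12 = 250
endpoint = (-112/15, 83/6)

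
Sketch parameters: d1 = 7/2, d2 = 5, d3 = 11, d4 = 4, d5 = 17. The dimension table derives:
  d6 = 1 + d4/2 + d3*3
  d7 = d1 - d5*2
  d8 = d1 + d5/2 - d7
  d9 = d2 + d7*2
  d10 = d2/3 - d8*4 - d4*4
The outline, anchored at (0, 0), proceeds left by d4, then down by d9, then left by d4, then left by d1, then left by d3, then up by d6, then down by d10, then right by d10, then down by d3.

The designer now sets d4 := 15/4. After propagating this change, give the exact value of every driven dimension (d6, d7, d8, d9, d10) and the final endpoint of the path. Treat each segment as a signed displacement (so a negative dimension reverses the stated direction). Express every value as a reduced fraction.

d6 = 287/8
d7 = -61/2
d8 = 85/2
d9 = -56
d10 = -550/3
endpoint = (-616/3, 6341/24)

Apply edit: d4 := 15/4
  d6 = 1 + d4/2 + d3*3 = 287/8
  d7 = d1 - d5*2 = -61/2
  d8 = d1 + d5/2 - d7 = 85/2
  d9 = d2 + d7*2 = -56
  d10 = d2/3 - d8*4 - d4*4 = -550/3
Walk from origin (0, 0):
  seg 1: left by d4 = 15/4 → (-15/4, 0)
  seg 2: down by d9 = -56 → (-15/4, 56)
  seg 3: left by d4 = 15/4 → (-15/2, 56)
  seg 4: left by d1 = 7/2 → (-11, 56)
  seg 5: left by d3 = 11 → (-22, 56)
  seg 6: up by d6 = 287/8 → (-22, 735/8)
  seg 7: down by d10 = -550/3 → (-22, 6605/24)
  seg 8: right by d10 = -550/3 → (-616/3, 6605/24)
  seg 9: down by d3 = 11 → (-616/3, 6341/24)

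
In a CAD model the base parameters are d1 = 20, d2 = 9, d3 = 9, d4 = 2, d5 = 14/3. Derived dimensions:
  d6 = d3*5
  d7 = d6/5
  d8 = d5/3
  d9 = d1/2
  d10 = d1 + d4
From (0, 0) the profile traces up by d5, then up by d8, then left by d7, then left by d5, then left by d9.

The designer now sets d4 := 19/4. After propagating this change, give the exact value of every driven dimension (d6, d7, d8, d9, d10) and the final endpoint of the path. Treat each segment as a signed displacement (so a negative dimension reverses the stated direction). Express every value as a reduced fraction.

d6 = 45
d7 = 9
d8 = 14/9
d9 = 10
d10 = 99/4
endpoint = (-71/3, 56/9)

Apply edit: d4 := 19/4
  d6 = d3*5 = 45
  d7 = d6/5 = 9
  d8 = d5/3 = 14/9
  d9 = d1/2 = 10
  d10 = d1 + d4 = 99/4
Walk from origin (0, 0):
  seg 1: up by d5 = 14/3 → (0, 14/3)
  seg 2: up by d8 = 14/9 → (0, 56/9)
  seg 3: left by d7 = 9 → (-9, 56/9)
  seg 4: left by d5 = 14/3 → (-41/3, 56/9)
  seg 5: left by d9 = 10 → (-71/3, 56/9)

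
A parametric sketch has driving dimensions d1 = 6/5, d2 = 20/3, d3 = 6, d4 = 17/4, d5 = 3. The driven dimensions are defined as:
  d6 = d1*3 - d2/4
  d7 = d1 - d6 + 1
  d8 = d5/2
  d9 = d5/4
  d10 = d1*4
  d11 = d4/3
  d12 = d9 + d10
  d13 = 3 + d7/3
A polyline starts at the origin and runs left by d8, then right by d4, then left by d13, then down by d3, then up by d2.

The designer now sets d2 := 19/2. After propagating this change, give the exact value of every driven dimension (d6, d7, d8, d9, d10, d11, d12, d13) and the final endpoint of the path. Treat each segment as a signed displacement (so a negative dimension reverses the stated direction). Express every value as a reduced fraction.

d6 = 49/40
d7 = 39/40
d8 = 3/2
d9 = 3/4
d10 = 24/5
d11 = 17/12
d12 = 111/20
d13 = 133/40
endpoint = (-23/40, 7/2)

Apply edit: d2 := 19/2
  d6 = d1*3 - d2/4 = 49/40
  d7 = d1 - d6 + 1 = 39/40
  d8 = d5/2 = 3/2
  d9 = d5/4 = 3/4
  d10 = d1*4 = 24/5
  d11 = d4/3 = 17/12
  d12 = d9 + d10 = 111/20
  d13 = 3 + d7/3 = 133/40
Walk from origin (0, 0):
  seg 1: left by d8 = 3/2 → (-3/2, 0)
  seg 2: right by d4 = 17/4 → (11/4, 0)
  seg 3: left by d13 = 133/40 → (-23/40, 0)
  seg 4: down by d3 = 6 → (-23/40, -6)
  seg 5: up by d2 = 19/2 → (-23/40, 7/2)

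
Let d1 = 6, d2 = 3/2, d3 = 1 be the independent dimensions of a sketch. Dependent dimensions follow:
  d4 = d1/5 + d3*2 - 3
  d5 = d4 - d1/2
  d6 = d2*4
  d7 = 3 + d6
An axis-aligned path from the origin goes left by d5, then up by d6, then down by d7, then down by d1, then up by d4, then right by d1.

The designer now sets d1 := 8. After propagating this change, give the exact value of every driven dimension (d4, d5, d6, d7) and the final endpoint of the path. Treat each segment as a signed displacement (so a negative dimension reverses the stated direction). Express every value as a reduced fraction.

d4 = 3/5
d5 = -17/5
d6 = 6
d7 = 9
endpoint = (57/5, -52/5)

Apply edit: d1 := 8
  d4 = d1/5 + d3*2 - 3 = 3/5
  d5 = d4 - d1/2 = -17/5
  d6 = d2*4 = 6
  d7 = 3 + d6 = 9
Walk from origin (0, 0):
  seg 1: left by d5 = -17/5 → (17/5, 0)
  seg 2: up by d6 = 6 → (17/5, 6)
  seg 3: down by d7 = 9 → (17/5, -3)
  seg 4: down by d1 = 8 → (17/5, -11)
  seg 5: up by d4 = 3/5 → (17/5, -52/5)
  seg 6: right by d1 = 8 → (57/5, -52/5)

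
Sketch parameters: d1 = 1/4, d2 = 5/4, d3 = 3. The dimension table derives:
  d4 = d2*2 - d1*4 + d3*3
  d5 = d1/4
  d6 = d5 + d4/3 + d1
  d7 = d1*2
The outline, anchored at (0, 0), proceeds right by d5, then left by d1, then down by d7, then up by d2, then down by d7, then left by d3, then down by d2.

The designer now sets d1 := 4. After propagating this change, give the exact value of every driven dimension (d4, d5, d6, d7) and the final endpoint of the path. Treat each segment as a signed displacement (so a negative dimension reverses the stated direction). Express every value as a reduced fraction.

Apply edit: d1 := 4
  d4 = d2*2 - d1*4 + d3*3 = -9/2
  d5 = d1/4 = 1
  d6 = d5 + d4/3 + d1 = 7/2
  d7 = d1*2 = 8
Walk from origin (0, 0):
  seg 1: right by d5 = 1 → (1, 0)
  seg 2: left by d1 = 4 → (-3, 0)
  seg 3: down by d7 = 8 → (-3, -8)
  seg 4: up by d2 = 5/4 → (-3, -27/4)
  seg 5: down by d7 = 8 → (-3, -59/4)
  seg 6: left by d3 = 3 → (-6, -59/4)
  seg 7: down by d2 = 5/4 → (-6, -16)

d4 = -9/2
d5 = 1
d6 = 7/2
d7 = 8
endpoint = (-6, -16)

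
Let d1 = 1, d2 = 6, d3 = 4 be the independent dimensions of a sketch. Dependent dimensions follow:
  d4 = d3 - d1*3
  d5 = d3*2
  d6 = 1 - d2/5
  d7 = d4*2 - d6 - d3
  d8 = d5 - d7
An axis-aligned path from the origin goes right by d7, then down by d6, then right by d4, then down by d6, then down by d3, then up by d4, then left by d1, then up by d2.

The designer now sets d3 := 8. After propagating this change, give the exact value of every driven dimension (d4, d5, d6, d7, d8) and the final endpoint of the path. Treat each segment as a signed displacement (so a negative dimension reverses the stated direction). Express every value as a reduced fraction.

Apply edit: d3 := 8
  d4 = d3 - d1*3 = 5
  d5 = d3*2 = 16
  d6 = 1 - d2/5 = -1/5
  d7 = d4*2 - d6 - d3 = 11/5
  d8 = d5 - d7 = 69/5
Walk from origin (0, 0):
  seg 1: right by d7 = 11/5 → (11/5, 0)
  seg 2: down by d6 = -1/5 → (11/5, 1/5)
  seg 3: right by d4 = 5 → (36/5, 1/5)
  seg 4: down by d6 = -1/5 → (36/5, 2/5)
  seg 5: down by d3 = 8 → (36/5, -38/5)
  seg 6: up by d4 = 5 → (36/5, -13/5)
  seg 7: left by d1 = 1 → (31/5, -13/5)
  seg 8: up by d2 = 6 → (31/5, 17/5)

d4 = 5
d5 = 16
d6 = -1/5
d7 = 11/5
d8 = 69/5
endpoint = (31/5, 17/5)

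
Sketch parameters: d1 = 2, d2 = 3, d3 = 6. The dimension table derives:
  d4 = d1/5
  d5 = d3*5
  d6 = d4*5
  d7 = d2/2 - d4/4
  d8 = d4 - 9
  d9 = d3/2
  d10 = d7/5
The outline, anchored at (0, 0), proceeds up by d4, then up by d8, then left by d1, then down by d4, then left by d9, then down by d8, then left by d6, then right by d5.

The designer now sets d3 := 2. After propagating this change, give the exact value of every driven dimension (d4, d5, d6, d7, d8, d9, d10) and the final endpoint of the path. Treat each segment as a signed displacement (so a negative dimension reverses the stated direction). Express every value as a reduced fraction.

d4 = 2/5
d5 = 10
d6 = 2
d7 = 7/5
d8 = -43/5
d9 = 1
d10 = 7/25
endpoint = (5, 0)

Apply edit: d3 := 2
  d4 = d1/5 = 2/5
  d5 = d3*5 = 10
  d6 = d4*5 = 2
  d7 = d2/2 - d4/4 = 7/5
  d8 = d4 - 9 = -43/5
  d9 = d3/2 = 1
  d10 = d7/5 = 7/25
Walk from origin (0, 0):
  seg 1: up by d4 = 2/5 → (0, 2/5)
  seg 2: up by d8 = -43/5 → (0, -41/5)
  seg 3: left by d1 = 2 → (-2, -41/5)
  seg 4: down by d4 = 2/5 → (-2, -43/5)
  seg 5: left by d9 = 1 → (-3, -43/5)
  seg 6: down by d8 = -43/5 → (-3, 0)
  seg 7: left by d6 = 2 → (-5, 0)
  seg 8: right by d5 = 10 → (5, 0)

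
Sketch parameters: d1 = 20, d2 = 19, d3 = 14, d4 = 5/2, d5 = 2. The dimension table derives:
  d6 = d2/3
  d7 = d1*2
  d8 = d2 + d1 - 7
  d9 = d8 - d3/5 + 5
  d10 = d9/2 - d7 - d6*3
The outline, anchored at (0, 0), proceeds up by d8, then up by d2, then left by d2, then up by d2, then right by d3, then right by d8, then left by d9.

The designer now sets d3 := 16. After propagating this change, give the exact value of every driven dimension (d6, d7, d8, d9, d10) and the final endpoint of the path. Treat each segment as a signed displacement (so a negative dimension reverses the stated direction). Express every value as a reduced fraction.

d6 = 19/3
d7 = 40
d8 = 32
d9 = 169/5
d10 = -421/10
endpoint = (-24/5, 70)

Apply edit: d3 := 16
  d6 = d2/3 = 19/3
  d7 = d1*2 = 40
  d8 = d2 + d1 - 7 = 32
  d9 = d8 - d3/5 + 5 = 169/5
  d10 = d9/2 - d7 - d6*3 = -421/10
Walk from origin (0, 0):
  seg 1: up by d8 = 32 → (0, 32)
  seg 2: up by d2 = 19 → (0, 51)
  seg 3: left by d2 = 19 → (-19, 51)
  seg 4: up by d2 = 19 → (-19, 70)
  seg 5: right by d3 = 16 → (-3, 70)
  seg 6: right by d8 = 32 → (29, 70)
  seg 7: left by d9 = 169/5 → (-24/5, 70)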